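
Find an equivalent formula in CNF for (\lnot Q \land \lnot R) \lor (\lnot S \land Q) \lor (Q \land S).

\lnot R \lor Q

(\lnot Q \land \lnot R) \lor (\lnot S \land Q) \lor (Q \land S)
⇔ (\lnot Q \lor \lnot S \lor Q) \land (\lnot Q \lor \lnot S \lor S) \land (\lnot Q \lor Q \lor Q) \land (\lnot Q \lor Q \lor S) \land (\lnot R \lor \lnot S \lor Q) \land (\lnot R \lor \lnot S \lor S) \land (\lnot R \lor Q \lor Q) \land (\lnot R \lor Q \lor S)   (distribute \lor over \land)
⇔ \lnot R \lor Q   (simplify)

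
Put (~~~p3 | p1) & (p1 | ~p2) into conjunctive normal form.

(~~~p3 | p1) & (p1 | ~p2)
⇔ (~p3 | p1) & (p1 | ~p2)

(~p3 | p1) & (p1 | ~p2)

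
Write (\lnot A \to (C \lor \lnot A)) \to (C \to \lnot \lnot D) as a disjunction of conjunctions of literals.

\lnot C \lor D

(\lnot A \to (C \lor \lnot A)) \to (C \to \lnot \lnot D)
≡ \lnot (\lnot A \to (C \lor \lnot A)) \lor (C \to \lnot \lnot D)   [eliminate \to]
≡ \lnot (\lnot \lnot A \lor C \lor \lnot A) \lor (C \to \lnot \lnot D)   [eliminate \to]
≡ \lnot (\lnot \lnot A \lor C \lor \lnot A) \lor \lnot C \lor \lnot \lnot D   [eliminate \to]
≡ (\lnot \lnot \lnot A \land \lnot C \land \lnot \lnot A) \lor \lnot C \lor \lnot \lnot D   [De Morgan]
≡ (\lnot A \land \lnot C \land \lnot \lnot A) \lor \lnot C \lor \lnot \lnot D   [double negation]
≡ (\lnot A \land \lnot C \land A) \lor \lnot C \lor \lnot \lnot D   [double negation]
≡ (\lnot A \land \lnot C \land A) \lor \lnot C \lor D   [double negation]
≡ \lnot C \lor D   [simplify]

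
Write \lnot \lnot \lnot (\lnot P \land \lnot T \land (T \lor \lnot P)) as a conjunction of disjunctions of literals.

\lnot \lnot \lnot (\lnot P \land \lnot T \land (T \lor \lnot P))
≡ \lnot (\lnot P \land \lnot T \land (T \lor \lnot P))   [double negation]
≡ \lnot \lnot P \lor \lnot \lnot T \lor \lnot (T \lor \lnot P)   [De Morgan]
≡ P \lor \lnot \lnot T \lor \lnot (T \lor \lnot P)   [double negation]
≡ P \lor T \lor \lnot (T \lor \lnot P)   [double negation]
≡ P \lor T \lor (\lnot T \land \lnot \lnot P)   [De Morgan]
≡ P \lor T \lor (\lnot T \land P)   [double negation]
≡ (P \lor T \lor \lnot T) \land (P \lor T \lor P)   [distribute \lor over \land]
≡ P \lor T   [simplify]

P \lor T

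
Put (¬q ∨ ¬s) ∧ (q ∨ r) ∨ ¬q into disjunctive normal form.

¬s ∧ q ∨ ¬s ∧ r ∨ ¬q

(¬q ∨ ¬s) ∧ (q ∨ r) ∨ ¬q
⇔ ¬q ∧ q ∨ ¬q ∧ r ∨ ¬s ∧ q ∨ ¬s ∧ r ∨ ¬q   — distribute ∧ over ∨
⇔ ¬s ∧ q ∨ ¬s ∧ r ∨ ¬q   — simplify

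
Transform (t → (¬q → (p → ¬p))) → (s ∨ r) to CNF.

(t ∨ s ∨ r) ∧ (¬q ∨ s ∨ r) ∧ (p ∨ s ∨ r)

(t → (¬q → (p → ¬p))) → (s ∨ r)
= ¬(t → (¬q → (p → ¬p))) ∨ s ∨ r   [eliminate →]
= ¬(¬t ∨ (¬q → (p → ¬p))) ∨ s ∨ r   [eliminate →]
= ¬(¬t ∨ ¬¬q ∨ (p → ¬p)) ∨ s ∨ r   [eliminate →]
= ¬(¬t ∨ ¬¬q ∨ ¬p ∨ ¬p) ∨ s ∨ r   [eliminate →]
= (¬¬t ∧ ¬¬¬q ∧ ¬¬p ∧ ¬¬p) ∨ s ∨ r   [De Morgan]
= (t ∧ ¬¬¬q ∧ ¬¬p ∧ ¬¬p) ∨ s ∨ r   [double negation]
= (t ∧ ¬q ∧ ¬¬p ∧ ¬¬p) ∨ s ∨ r   [double negation]
= (t ∧ ¬q ∧ p ∧ ¬¬p) ∨ s ∨ r   [double negation]
= (t ∧ ¬q ∧ p ∧ p) ∨ s ∨ r   [double negation]
= (t ∨ s ∨ r) ∧ (¬q ∨ s ∨ r) ∧ (p ∨ s ∨ r) ∧ (p ∨ s ∨ r)   [distribute ∨ over ∧]
= (t ∨ s ∨ r) ∧ (¬q ∨ s ∨ r) ∧ (p ∨ s ∨ r)   [simplify]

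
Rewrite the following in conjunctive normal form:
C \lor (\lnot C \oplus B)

C \lor (\lnot C \oplus B)
⇔ C \lor ((\lnot C \lor B) \land \lnot (\lnot C \land B))   [expand \oplus]
⇔ C \lor ((\lnot C \lor B) \land (\lnot \lnot C \lor \lnot B))   [De Morgan]
⇔ C \lor ((\lnot C \lor B) \land (C \lor \lnot B))   [double negation]
⇔ (C \lor \lnot C \lor B) \land (C \lor C \lor \lnot B)   [distribute \lor over \land]
⇔ C \lor \lnot B   [simplify]

C \lor \lnot B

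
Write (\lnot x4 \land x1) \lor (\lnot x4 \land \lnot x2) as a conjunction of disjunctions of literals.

(\lnot x4 \land x1) \lor (\lnot x4 \land \lnot x2)
= (\lnot x4 \lor \lnot x4) \land (\lnot x4 \lor \lnot x2) \land (x1 \lor \lnot x4) \land (x1 \lor \lnot x2)   [distribute \lor over \land]
= \lnot x4 \land (x1 \lor \lnot x2)   [simplify]

\lnot x4 \land (x1 \lor \lnot x2)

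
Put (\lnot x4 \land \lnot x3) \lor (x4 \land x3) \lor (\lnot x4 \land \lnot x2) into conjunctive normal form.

(\lnot x4 \land \lnot x3) \lor (x4 \land x3) \lor (\lnot x4 \land \lnot x2)
= (\lnot x4 \lor x4 \lor \lnot x4) \land (\lnot x4 \lor x4 \lor \lnot x2) \land (\lnot x4 \lor x3 \lor \lnot x4) \land (\lnot x4 \lor x3 \lor \lnot x2) \land (\lnot x3 \lor x4 \lor \lnot x4) \land (\lnot x3 \lor x4 \lor \lnot x2) \land (\lnot x3 \lor x3 \lor \lnot x4) \land (\lnot x3 \lor x3 \lor \lnot x2)   [distribute \lor over \land]
= (\lnot x4 \lor x3) \land (\lnot x3 \lor x4 \lor \lnot x2)   [simplify]

(\lnot x4 \lor x3) \land (\lnot x3 \lor x4 \lor \lnot x2)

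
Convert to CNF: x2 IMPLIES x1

x2 IMPLIES x1
⇔ NOT x2 OR x1   [eliminate IMPLIES]

NOT x2 OR x1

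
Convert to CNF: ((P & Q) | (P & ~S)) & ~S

P & ~S

((P & Q) | (P & ~S)) & ~S
= (P | P) & (P | ~S) & (Q | P) & (Q | ~S) & ~S   (distribute | over &)
= P & ~S   (simplify)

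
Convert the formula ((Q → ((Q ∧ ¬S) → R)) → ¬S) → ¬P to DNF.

((Q → ((Q ∧ ¬S) → R)) → ¬S) → ¬P
≡ ¬((Q → ((Q ∧ ¬S) → R)) → ¬S) ∨ ¬P   [eliminate →]
≡ ¬(¬(Q → ((Q ∧ ¬S) → R)) ∨ ¬S) ∨ ¬P   [eliminate →]
≡ ¬(¬(¬Q ∨ ((Q ∧ ¬S) → R)) ∨ ¬S) ∨ ¬P   [eliminate →]
≡ ¬(¬(¬Q ∨ ¬(Q ∧ ¬S) ∨ R) ∨ ¬S) ∨ ¬P   [eliminate →]
≡ (¬¬(¬Q ∨ ¬(Q ∧ ¬S) ∨ R) ∧ ¬¬S) ∨ ¬P   [De Morgan]
≡ ((¬Q ∨ ¬(Q ∧ ¬S) ∨ R) ∧ ¬¬S) ∨ ¬P   [double negation]
≡ ((¬Q ∨ ¬Q ∨ ¬¬S ∨ R) ∧ ¬¬S) ∨ ¬P   [De Morgan]
≡ ((¬Q ∨ ¬Q ∨ S ∨ R) ∧ ¬¬S) ∨ ¬P   [double negation]
≡ ((¬Q ∨ ¬Q ∨ S ∨ R) ∧ S) ∨ ¬P   [double negation]
≡ (¬Q ∧ S) ∨ (¬Q ∧ S) ∨ (S ∧ S) ∨ (R ∧ S) ∨ ¬P   [distribute ∧ over ∨]
≡ S ∨ ¬P   [simplify]

S ∨ ¬P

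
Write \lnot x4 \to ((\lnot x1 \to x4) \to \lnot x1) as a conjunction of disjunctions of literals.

x4 \lor \lnot x1

\lnot x4 \to ((\lnot x1 \to x4) \to \lnot x1)
= \lnot \lnot x4 \lor ((\lnot x1 \to x4) \to \lnot x1)   — eliminate \to
= \lnot \lnot x4 \lor \lnot (\lnot x1 \to x4) \lor \lnot x1   — eliminate \to
= \lnot \lnot x4 \lor \lnot (\lnot \lnot x1 \lor x4) \lor \lnot x1   — eliminate \to
= x4 \lor \lnot (\lnot \lnot x1 \lor x4) \lor \lnot x1   — double negation
= x4 \lor (\lnot \lnot \lnot x1 \land \lnot x4) \lor \lnot x1   — De Morgan
= x4 \lor (\lnot x1 \land \lnot x4) \lor \lnot x1   — double negation
= (x4 \lor \lnot x1 \lor \lnot x1) \land (x4 \lor \lnot x4 \lor \lnot x1)   — distribute \lor over \land
= x4 \lor \lnot x1   — simplify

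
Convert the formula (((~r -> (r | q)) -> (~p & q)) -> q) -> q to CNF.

(((~r -> (r | q)) -> (~p & q)) -> q) -> q
= ~(((~r -> (r | q)) -> (~p & q)) -> q) | q   [eliminate ->]
= ~(~((~r -> (r | q)) -> (~p & q)) | q) | q   [eliminate ->]
= ~(~(~(~r -> (r | q)) | (~p & q)) | q) | q   [eliminate ->]
= ~(~(~(~~r | r | q) | (~p & q)) | q) | q   [eliminate ->]
= (~~(~(~~r | r | q) | (~p & q)) & ~q) | q   [De Morgan]
= ((~(~~r | r | q) | (~p & q)) & ~q) | q   [double negation]
= (((~~~r & ~r & ~q) | (~p & q)) & ~q) | q   [De Morgan]
= (((~r & ~r & ~q) | (~p & q)) & ~q) | q   [double negation]
= (~r | ~p | q) & (~r | q | q) & (~r | ~p | q) & (~r | q | q) & (~q | ~p | q) & (~q | q | q) & (~q | q)   [distribute | over &]
= ~r | q   [simplify]

~r | q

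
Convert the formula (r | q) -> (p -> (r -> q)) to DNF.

(r | q) -> (p -> (r -> q))
≡ ~(r | q) | (p -> (r -> q))   (eliminate ->)
≡ ~(r | q) | ~p | (r -> q)   (eliminate ->)
≡ ~(r | q) | ~p | ~r | q   (eliminate ->)
≡ (~r & ~q) | ~p | ~r | q   (De Morgan)
≡ ~p | ~r | q   (simplify)

~p | ~r | q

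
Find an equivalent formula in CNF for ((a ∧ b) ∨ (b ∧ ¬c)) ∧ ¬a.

(a ∨ ¬c) ∧ b ∧ ¬a

((a ∧ b) ∨ (b ∧ ¬c)) ∧ ¬a
= (a ∨ b) ∧ (a ∨ ¬c) ∧ (b ∨ b) ∧ (b ∨ ¬c) ∧ ¬a   (distribute ∨ over ∧)
= (a ∨ ¬c) ∧ b ∧ ¬a   (simplify)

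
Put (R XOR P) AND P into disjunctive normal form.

NOT R AND P

(R XOR P) AND P
≡ ((R AND NOT P) OR (NOT R AND P)) AND P   [expand XOR]
≡ (R AND NOT P AND P) OR (NOT R AND P AND P)   [distribute AND over OR]
≡ NOT R AND P   [simplify]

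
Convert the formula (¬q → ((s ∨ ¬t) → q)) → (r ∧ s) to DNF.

(¬q → ((s ∨ ¬t) → q)) → (r ∧ s)
= ¬(¬q → ((s ∨ ¬t) → q)) ∨ (r ∧ s)
= ¬(¬¬q ∨ ((s ∨ ¬t) → q)) ∨ (r ∧ s)
= ¬(¬¬q ∨ ¬(s ∨ ¬t) ∨ q) ∨ (r ∧ s)
= (¬¬¬q ∧ ¬¬(s ∨ ¬t) ∧ ¬q) ∨ (r ∧ s)
= (¬q ∧ ¬¬(s ∨ ¬t) ∧ ¬q) ∨ (r ∧ s)
= (¬q ∧ (s ∨ ¬t) ∧ ¬q) ∨ (r ∧ s)
= (¬q ∧ s ∧ ¬q) ∨ (¬q ∧ ¬t ∧ ¬q) ∨ (r ∧ s)
= (¬q ∧ s) ∨ (¬q ∧ ¬t) ∨ (r ∧ s)

(¬q ∧ s) ∨ (¬q ∧ ¬t) ∨ (r ∧ s)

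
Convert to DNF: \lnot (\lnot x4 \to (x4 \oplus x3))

\lnot (\lnot x4 \to (x4 \oplus x3))
⇔ \lnot (\lnot \lnot x4 \lor (x4 \oplus x3))   (eliminate \to)
⇔ \lnot (\lnot \lnot x4 \lor (x4 \land \lnot x3) \lor (\lnot x4 \land x3))   (expand \oplus)
⇔ \lnot \lnot \lnot x4 \land \lnot (x4 \land \lnot x3) \land \lnot (\lnot x4 \land x3)   (De Morgan)
⇔ \lnot x4 \land \lnot (x4 \land \lnot x3) \land \lnot (\lnot x4 \land x3)   (double negation)
⇔ \lnot x4 \land (\lnot x4 \lor \lnot \lnot x3) \land \lnot (\lnot x4 \land x3)   (De Morgan)
⇔ \lnot x4 \land (\lnot x4 \lor x3) \land \lnot (\lnot x4 \land x3)   (double negation)
⇔ \lnot x4 \land (\lnot x4 \lor x3) \land (\lnot \lnot x4 \lor \lnot x3)   (De Morgan)
⇔ \lnot x4 \land (\lnot x4 \lor x3) \land (x4 \lor \lnot x3)   (double negation)
⇔ (\lnot x4 \land \lnot x4 \land x4) \lor (\lnot x4 \land \lnot x4 \land \lnot x3) \lor (\lnot x4 \land x3 \land x4) \lor (\lnot x4 \land x3 \land \lnot x3)   (distribute \land over \lor)
⇔ \lnot x4 \land \lnot x3   (simplify)

\lnot x4 \land \lnot x3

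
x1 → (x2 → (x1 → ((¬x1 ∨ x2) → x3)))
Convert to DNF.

x1 → (x2 → (x1 → ((¬x1 ∨ x2) → x3)))
≡ ¬x1 ∨ (x2 → (x1 → ((¬x1 ∨ x2) → x3)))   [eliminate →]
≡ ¬x1 ∨ ¬x2 ∨ (x1 → ((¬x1 ∨ x2) → x3))   [eliminate →]
≡ ¬x1 ∨ ¬x2 ∨ ¬x1 ∨ ((¬x1 ∨ x2) → x3)   [eliminate →]
≡ ¬x1 ∨ ¬x2 ∨ ¬x1 ∨ ¬(¬x1 ∨ x2) ∨ x3   [eliminate →]
≡ ¬x1 ∨ ¬x2 ∨ ¬x1 ∨ (¬¬x1 ∧ ¬x2) ∨ x3   [De Morgan]
≡ ¬x1 ∨ ¬x2 ∨ ¬x1 ∨ (x1 ∧ ¬x2) ∨ x3   [double negation]
≡ ¬x1 ∨ ¬x2 ∨ x3   [simplify]

¬x1 ∨ ¬x2 ∨ x3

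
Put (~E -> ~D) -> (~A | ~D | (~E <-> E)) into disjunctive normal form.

(~E & D) | ~A | ~D

(~E -> ~D) -> (~A | ~D | (~E <-> E))
= ~(~E -> ~D) | ~A | ~D | (~E <-> E)   (eliminate ->)
= ~(~~E | ~D) | ~A | ~D | (~E <-> E)   (eliminate ->)
= ~(~~E | ~D) | ~A | ~D | ((~E -> E) & (E -> ~E))   (eliminate <->)
= ~(~~E | ~D) | ~A | ~D | ((~~E | E) & (E -> ~E))   (eliminate ->)
= ~(~~E | ~D) | ~A | ~D | ((~~E | E) & (~E | ~E))   (eliminate ->)
= (~~~E & ~~D) | ~A | ~D | ((~~E | E) & (~E | ~E))   (De Morgan)
= (~E & ~~D) | ~A | ~D | ((~~E | E) & (~E | ~E))   (double negation)
= (~E & D) | ~A | ~D | ((~~E | E) & (~E | ~E))   (double negation)
= (~E & D) | ~A | ~D | ((E | E) & (~E | ~E))   (double negation)
= (~E & D) | ~A | ~D | (E & ~E) | (E & ~E) | (E & ~E) | (E & ~E)   (distribute & over |)
= (~E & D) | ~A | ~D   (simplify)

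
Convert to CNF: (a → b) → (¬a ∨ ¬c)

(a → b) → (¬a ∨ ¬c)
≡ ¬(a → b) ∨ ¬a ∨ ¬c   (eliminate →)
≡ ¬(¬a ∨ b) ∨ ¬a ∨ ¬c   (eliminate →)
≡ (¬¬a ∧ ¬b) ∨ ¬a ∨ ¬c   (De Morgan)
≡ (a ∧ ¬b) ∨ ¬a ∨ ¬c   (double negation)
≡ (a ∨ ¬a ∨ ¬c) ∧ (¬b ∨ ¬a ∨ ¬c)   (distribute ∨ over ∧)
≡ ¬b ∨ ¬a ∨ ¬c   (simplify)

¬b ∨ ¬a ∨ ¬c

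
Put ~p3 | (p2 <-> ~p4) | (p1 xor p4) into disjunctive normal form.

~p3 | (p2 <-> ~p4) | (p1 xor p4)
= ~p3 | ((p2 -> ~p4) & (~p4 -> p2)) | (p1 xor p4)   (eliminate <->)
= ~p3 | ((~p2 | ~p4) & (~p4 -> p2)) | (p1 xor p4)   (eliminate ->)
= ~p3 | ((~p2 | ~p4) & (~~p4 | p2)) | (p1 xor p4)   (eliminate ->)
= ~p3 | ((~p2 | ~p4) & (~~p4 | p2)) | (p1 & ~p4) | (~p1 & p4)   (expand xor)
= ~p3 | ((~p2 | ~p4) & (p4 | p2)) | (p1 & ~p4) | (~p1 & p4)   (double negation)
= ~p3 | (~p2 & p4) | (~p2 & p2) | (~p4 & p4) | (~p4 & p2) | (p1 & ~p4) | (~p1 & p4)   (distribute & over |)
= ~p3 | (~p2 & p4) | (~p4 & p2) | (p1 & ~p4) | (~p1 & p4)   (simplify)

~p3 | (~p2 & p4) | (~p4 & p2) | (p1 & ~p4) | (~p1 & p4)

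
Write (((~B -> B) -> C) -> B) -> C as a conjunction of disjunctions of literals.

(((~B -> B) -> C) -> B) -> C
≡ ~(((~B -> B) -> C) -> B) | C   (eliminate ->)
≡ ~(~((~B -> B) -> C) | B) | C   (eliminate ->)
≡ ~(~(~(~B -> B) | C) | B) | C   (eliminate ->)
≡ ~(~(~(~~B | B) | C) | B) | C   (eliminate ->)
≡ (~~(~(~~B | B) | C) & ~B) | C   (De Morgan)
≡ ((~(~~B | B) | C) & ~B) | C   (double negation)
≡ (((~~~B & ~B) | C) & ~B) | C   (De Morgan)
≡ (((~B & ~B) | C) & ~B) | C   (double negation)
≡ (~B | C | C) & (~B | C | C) & (~B | C)   (distribute | over &)
≡ ~B | C   (simplify)

~B | C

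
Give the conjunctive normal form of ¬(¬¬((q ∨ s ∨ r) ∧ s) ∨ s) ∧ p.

¬s ∧ p

¬(¬¬((q ∨ s ∨ r) ∧ s) ∨ s) ∧ p
⇔ ¬¬¬((q ∨ s ∨ r) ∧ s) ∧ ¬s ∧ p   [De Morgan]
⇔ ¬((q ∨ s ∨ r) ∧ s) ∧ ¬s ∧ p   [double negation]
⇔ (¬(q ∨ s ∨ r) ∨ ¬s) ∧ ¬s ∧ p   [De Morgan]
⇔ ((¬q ∧ ¬s ∧ ¬r) ∨ ¬s) ∧ ¬s ∧ p   [De Morgan]
⇔ (¬q ∨ ¬s) ∧ (¬s ∨ ¬s) ∧ (¬r ∨ ¬s) ∧ ¬s ∧ p   [distribute ∨ over ∧]
⇔ ¬s ∧ p   [simplify]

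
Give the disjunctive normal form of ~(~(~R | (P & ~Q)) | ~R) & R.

P & ~Q & R

~(~(~R | (P & ~Q)) | ~R) & R
≡ ~~(~R | (P & ~Q)) & ~~R & R   — De Morgan
≡ (~R | (P & ~Q)) & ~~R & R   — double negation
≡ (~R | (P & ~Q)) & R & R   — double negation
≡ (~R & R & R) | (P & ~Q & R & R)   — distribute & over |
≡ P & ~Q & R   — simplify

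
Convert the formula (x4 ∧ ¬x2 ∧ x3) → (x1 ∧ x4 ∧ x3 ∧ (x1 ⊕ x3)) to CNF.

(¬x4 ∨ x2 ∨ ¬x3 ∨ x1) ∧ (¬x4 ∨ x2 ∨ ¬x3 ∨ ¬x1)

(x4 ∧ ¬x2 ∧ x3) → (x1 ∧ x4 ∧ x3 ∧ (x1 ⊕ x3))
⇔ ¬(x4 ∧ ¬x2 ∧ x3) ∨ (x1 ∧ x4 ∧ x3 ∧ (x1 ⊕ x3))   (eliminate →)
⇔ ¬(x4 ∧ ¬x2 ∧ x3) ∨ (x1 ∧ x4 ∧ x3 ∧ (x1 ∨ x3) ∧ ¬(x1 ∧ x3))   (expand ⊕)
⇔ ¬x4 ∨ ¬¬x2 ∨ ¬x3 ∨ (x1 ∧ x4 ∧ x3 ∧ (x1 ∨ x3) ∧ ¬(x1 ∧ x3))   (De Morgan)
⇔ ¬x4 ∨ x2 ∨ ¬x3 ∨ (x1 ∧ x4 ∧ x3 ∧ (x1 ∨ x3) ∧ ¬(x1 ∧ x3))   (double negation)
⇔ ¬x4 ∨ x2 ∨ ¬x3 ∨ (x1 ∧ x4 ∧ x3 ∧ (x1 ∨ x3) ∧ (¬x1 ∨ ¬x3))   (De Morgan)
⇔ (¬x4 ∨ x2 ∨ ¬x3 ∨ x1) ∧ (¬x4 ∨ x2 ∨ ¬x3 ∨ x4) ∧ (¬x4 ∨ x2 ∨ ¬x3 ∨ x3) ∧ (¬x4 ∨ x2 ∨ ¬x3 ∨ x1 ∨ x3) ∧ (¬x4 ∨ x2 ∨ ¬x3 ∨ ¬x1 ∨ ¬x3)   (distribute ∨ over ∧)
⇔ (¬x4 ∨ x2 ∨ ¬x3 ∨ x1) ∧ (¬x4 ∨ x2 ∨ ¬x3 ∨ ¬x1)   (simplify)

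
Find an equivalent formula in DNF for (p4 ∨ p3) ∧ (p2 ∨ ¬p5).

(p4 ∧ p2) ∨ (p4 ∧ ¬p5) ∨ (p3 ∧ p2) ∨ (p3 ∧ ¬p5)

(p4 ∨ p3) ∧ (p2 ∨ ¬p5)
= (p4 ∧ p2) ∨ (p4 ∧ ¬p5) ∨ (p3 ∧ p2) ∨ (p3 ∧ ¬p5)   [distribute ∧ over ∨]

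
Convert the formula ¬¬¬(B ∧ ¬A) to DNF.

¬B ∨ A

¬¬¬(B ∧ ¬A)
≡ ¬(B ∧ ¬A)
≡ ¬B ∨ ¬¬A
≡ ¬B ∨ A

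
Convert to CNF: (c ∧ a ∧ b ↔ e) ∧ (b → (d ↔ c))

(c ∧ a ∧ b ↔ e) ∧ (b → (d ↔ c))
⇔ (c ∧ a ∧ b → e) ∧ (e → c ∧ a ∧ b) ∧ (b → (d ↔ c))   [eliminate ↔]
⇔ (¬(c ∧ a ∧ b) ∨ e) ∧ (e → c ∧ a ∧ b) ∧ (b → (d ↔ c))   [eliminate →]
⇔ (¬(c ∧ a ∧ b) ∨ e) ∧ (¬e ∨ c ∧ a ∧ b) ∧ (b → (d ↔ c))   [eliminate →]
⇔ (¬(c ∧ a ∧ b) ∨ e) ∧ (¬e ∨ c ∧ a ∧ b) ∧ (¬b ∨ (d ↔ c))   [eliminate →]
⇔ (¬(c ∧ a ∧ b) ∨ e) ∧ (¬e ∨ c ∧ a ∧ b) ∧ (¬b ∨ (d → c) ∧ (c → d))   [eliminate ↔]
⇔ (¬(c ∧ a ∧ b) ∨ e) ∧ (¬e ∨ c ∧ a ∧ b) ∧ (¬b ∨ (¬d ∨ c) ∧ (c → d))   [eliminate →]
⇔ (¬(c ∧ a ∧ b) ∨ e) ∧ (¬e ∨ c ∧ a ∧ b) ∧ (¬b ∨ (¬d ∨ c) ∧ (¬c ∨ d))   [eliminate →]
⇔ (¬c ∨ ¬a ∨ ¬b ∨ e) ∧ (¬e ∨ c ∧ a ∧ b) ∧ (¬b ∨ (¬d ∨ c) ∧ (¬c ∨ d))   [De Morgan]
⇔ (¬c ∨ ¬a ∨ ¬b ∨ e) ∧ (¬e ∨ c) ∧ (¬e ∨ a) ∧ (¬e ∨ b) ∧ (¬b ∨ ¬d ∨ c) ∧ (¬b ∨ ¬c ∨ d)   [distribute ∨ over ∧]

(¬c ∨ ¬a ∨ ¬b ∨ e) ∧ (¬e ∨ c) ∧ (¬e ∨ a) ∧ (¬e ∨ b) ∧ (¬b ∨ ¬d ∨ c) ∧ (¬b ∨ ¬c ∨ d)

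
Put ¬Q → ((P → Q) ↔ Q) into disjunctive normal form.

Q ∨ (P ∧ ¬Q)

¬Q → ((P → Q) ↔ Q)
≡ ¬¬Q ∨ ((P → Q) ↔ Q)   — eliminate →
≡ ¬¬Q ∨ (((P → Q) → Q) ∧ (Q → (P → Q)))   — eliminate ↔
≡ ¬¬Q ∨ ((¬(P → Q) ∨ Q) ∧ (Q → (P → Q)))   — eliminate →
≡ ¬¬Q ∨ ((¬(¬P ∨ Q) ∨ Q) ∧ (Q → (P → Q)))   — eliminate →
≡ ¬¬Q ∨ ((¬(¬P ∨ Q) ∨ Q) ∧ (¬Q ∨ (P → Q)))   — eliminate →
≡ ¬¬Q ∨ ((¬(¬P ∨ Q) ∨ Q) ∧ (¬Q ∨ ¬P ∨ Q))   — eliminate →
≡ Q ∨ ((¬(¬P ∨ Q) ∨ Q) ∧ (¬Q ∨ ¬P ∨ Q))   — double negation
≡ Q ∨ (((¬¬P ∧ ¬Q) ∨ Q) ∧ (¬Q ∨ ¬P ∨ Q))   — De Morgan
≡ Q ∨ (((P ∧ ¬Q) ∨ Q) ∧ (¬Q ∨ ¬P ∨ Q))   — double negation
≡ Q ∨ (P ∧ ¬Q ∧ ¬Q) ∨ (P ∧ ¬Q ∧ ¬P) ∨ (P ∧ ¬Q ∧ Q) ∨ (Q ∧ ¬Q) ∨ (Q ∧ ¬P) ∨ (Q ∧ Q)   — distribute ∧ over ∨
≡ Q ∨ (P ∧ ¬Q)   — simplify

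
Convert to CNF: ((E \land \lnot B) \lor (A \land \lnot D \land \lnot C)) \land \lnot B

((E \land \lnot B) \lor (A \land \lnot D \land \lnot C)) \land \lnot B
= (E \lor A) \land (E \lor \lnot D) \land (E \lor \lnot C) \land (\lnot B \lor A) \land (\lnot B \lor \lnot D) \land (\lnot B \lor \lnot C) \land \lnot B   (distribute \lor over \land)
= (E \lor A) \land (E \lor \lnot D) \land (E \lor \lnot C) \land \lnot B   (simplify)

(E \lor A) \land (E \lor \lnot D) \land (E \lor \lnot C) \land \lnot B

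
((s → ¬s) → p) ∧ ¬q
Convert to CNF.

(s ∨ p) ∧ ¬q

((s → ¬s) → p) ∧ ¬q
⇔ (¬(s → ¬s) ∨ p) ∧ ¬q   — eliminate →
⇔ (¬(¬s ∨ ¬s) ∨ p) ∧ ¬q   — eliminate →
⇔ ((¬¬s ∧ ¬¬s) ∨ p) ∧ ¬q   — De Morgan
⇔ ((s ∧ ¬¬s) ∨ p) ∧ ¬q   — double negation
⇔ ((s ∧ s) ∨ p) ∧ ¬q   — double negation
⇔ (s ∨ p) ∧ (s ∨ p) ∧ ¬q   — distribute ∨ over ∧
⇔ (s ∨ p) ∧ ¬q   — simplify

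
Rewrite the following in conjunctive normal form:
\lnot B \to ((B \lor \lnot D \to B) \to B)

\lnot B \to ((B \lor \lnot D \to B) \to B)
= \lnot \lnot B \lor ((B \lor \lnot D \to B) \to B)   — eliminate \to
= \lnot \lnot B \lor \lnot (B \lor \lnot D \to B) \lor B   — eliminate \to
= \lnot \lnot B \lor \lnot (\lnot (B \lor \lnot D) \lor B) \lor B   — eliminate \to
= B \lor \lnot (\lnot (B \lor \lnot D) \lor B) \lor B   — double negation
= B \lor \lnot \lnot (B \lor \lnot D) \land \lnot B \lor B   — De Morgan
= B \lor (B \lor \lnot D) \land \lnot B \lor B   — double negation
= (B \lor B \lor \lnot D \lor B) \land (B \lor \lnot B \lor B)   — distribute \lor over \land
= B \lor \lnot D   — simplify

B \lor \lnot D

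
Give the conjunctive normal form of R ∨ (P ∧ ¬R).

R ∨ P

R ∨ (P ∧ ¬R)
≡ (R ∨ P) ∧ (R ∨ ¬R)   [distribute ∨ over ∧]
≡ R ∨ P   [simplify]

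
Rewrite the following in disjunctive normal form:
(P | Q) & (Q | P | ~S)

P | Q

(P | Q) & (Q | P | ~S)
≡ (P & Q) | (P & P) | (P & ~S) | (Q & Q) | (Q & P) | (Q & ~S)   [distribute & over |]
≡ P | Q   [simplify]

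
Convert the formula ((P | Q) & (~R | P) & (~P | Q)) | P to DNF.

((P | Q) & (~R | P) & (~P | Q)) | P
≡ (P & ~R & ~P) | (P & ~R & Q) | (P & P & ~P) | (P & P & Q) | (Q & ~R & ~P) | (Q & ~R & Q) | (Q & P & ~P) | (Q & P & Q) | P
≡ (Q & ~R) | P

(Q & ~R) | P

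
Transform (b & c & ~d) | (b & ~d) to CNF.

(b & c & ~d) | (b & ~d)
= (b | b) & (b | ~d) & (c | b) & (c | ~d) & (~d | b) & (~d | ~d)   [distribute | over &]
= b & ~d   [simplify]

b & ~d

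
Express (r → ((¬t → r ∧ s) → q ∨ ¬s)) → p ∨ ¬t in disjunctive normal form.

(r → ((¬t → r ∧ s) → q ∨ ¬s)) → p ∨ ¬t
≡ ¬(r → ((¬t → r ∧ s) → q ∨ ¬s)) ∨ p ∨ ¬t
≡ ¬(¬r ∨ ((¬t → r ∧ s) → q ∨ ¬s)) ∨ p ∨ ¬t
≡ ¬(¬r ∨ ¬(¬t → r ∧ s) ∨ q ∨ ¬s) ∨ p ∨ ¬t
≡ ¬(¬r ∨ ¬(¬¬t ∨ r ∧ s) ∨ q ∨ ¬s) ∨ p ∨ ¬t
≡ ¬¬r ∧ ¬¬(¬¬t ∨ r ∧ s) ∧ ¬q ∧ ¬¬s ∨ p ∨ ¬t
≡ r ∧ ¬¬(¬¬t ∨ r ∧ s) ∧ ¬q ∧ ¬¬s ∨ p ∨ ¬t
≡ r ∧ (¬¬t ∨ r ∧ s) ∧ ¬q ∧ ¬¬s ∨ p ∨ ¬t
≡ r ∧ (t ∨ r ∧ s) ∧ ¬q ∧ ¬¬s ∨ p ∨ ¬t
≡ r ∧ (t ∨ r ∧ s) ∧ ¬q ∧ s ∨ p ∨ ¬t
≡ r ∧ t ∧ ¬q ∧ s ∨ r ∧ r ∧ s ∧ ¬q ∧ s ∨ p ∨ ¬t
≡ r ∧ s ∧ ¬q ∨ p ∨ ¬t

r ∧ s ∧ ¬q ∨ p ∨ ¬t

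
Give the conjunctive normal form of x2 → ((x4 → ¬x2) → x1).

¬x2 ∨ x4 ∨ x1

x2 → ((x4 → ¬x2) → x1)
≡ ¬x2 ∨ ((x4 → ¬x2) → x1)   [eliminate →]
≡ ¬x2 ∨ ¬(x4 → ¬x2) ∨ x1   [eliminate →]
≡ ¬x2 ∨ ¬(¬x4 ∨ ¬x2) ∨ x1   [eliminate →]
≡ ¬x2 ∨ (¬¬x4 ∧ ¬¬x2) ∨ x1   [De Morgan]
≡ ¬x2 ∨ (x4 ∧ ¬¬x2) ∨ x1   [double negation]
≡ ¬x2 ∨ (x4 ∧ x2) ∨ x1   [double negation]
≡ (¬x2 ∨ x4 ∨ x1) ∧ (¬x2 ∨ x2 ∨ x1)   [distribute ∨ over ∧]
≡ ¬x2 ∨ x4 ∨ x1   [simplify]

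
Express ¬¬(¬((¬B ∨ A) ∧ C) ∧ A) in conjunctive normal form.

(B ∨ ¬C) ∧ (¬A ∨ ¬C) ∧ A

¬¬(¬((¬B ∨ A) ∧ C) ∧ A)
⇔ ¬((¬B ∨ A) ∧ C) ∧ A   [double negation]
⇔ (¬(¬B ∨ A) ∨ ¬C) ∧ A   [De Morgan]
⇔ ((¬¬B ∧ ¬A) ∨ ¬C) ∧ A   [De Morgan]
⇔ ((B ∧ ¬A) ∨ ¬C) ∧ A   [double negation]
⇔ (B ∨ ¬C) ∧ (¬A ∨ ¬C) ∧ A   [distribute ∨ over ∧]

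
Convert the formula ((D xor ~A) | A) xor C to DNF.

(~D & ~A & ~C) | (A & ~C) | (~A & D & C)

((D xor ~A) | A) xor C
⇔ (((D xor ~A) | A) & ~C) | (~((D xor ~A) | A) & C)
⇔ (((D & ~~A) | (~D & ~A) | A) & ~C) | (~((D xor ~A) | A) & C)
⇔ (((D & ~~A) | (~D & ~A) | A) & ~C) | (~((D & ~~A) | (~D & ~A) | A) & C)
⇔ (((D & A) | (~D & ~A) | A) & ~C) | (~((D & ~~A) | (~D & ~A) | A) & C)
⇔ (((D & A) | (~D & ~A) | A) & ~C) | (~(D & ~~A) & ~(~D & ~A) & ~A & C)
⇔ (((D & A) | (~D & ~A) | A) & ~C) | ((~D | ~~~A) & ~(~D & ~A) & ~A & C)
⇔ (((D & A) | (~D & ~A) | A) & ~C) | ((~D | ~A) & ~(~D & ~A) & ~A & C)
⇔ (((D & A) | (~D & ~A) | A) & ~C) | ((~D | ~A) & (~~D | ~~A) & ~A & C)
⇔ (((D & A) | (~D & ~A) | A) & ~C) | ((~D | ~A) & (D | ~~A) & ~A & C)
⇔ (((D & A) | (~D & ~A) | A) & ~C) | ((~D | ~A) & (D | A) & ~A & C)
⇔ (D & A & ~C) | (~D & ~A & ~C) | (A & ~C) | (~D & D & ~A & C) | (~D & A & ~A & C) | (~A & D & ~A & C) | (~A & A & ~A & C)
⇔ (~D & ~A & ~C) | (A & ~C) | (~A & D & C)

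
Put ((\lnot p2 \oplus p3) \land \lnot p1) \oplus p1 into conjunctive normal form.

(\lnot p2 \lor p3 \lor p1) \land (p2 \lor \lnot p3 \lor p1)

((\lnot p2 \oplus p3) \land \lnot p1) \oplus p1
= (((\lnot p2 \oplus p3) \land \lnot p1) \lor p1) \land \lnot ((\lnot p2 \oplus p3) \land \lnot p1 \land p1)
= (((\lnot p2 \lor p3) \land \lnot (\lnot p2 \land p3) \land \lnot p1) \lor p1) \land \lnot ((\lnot p2 \oplus p3) \land \lnot p1 \land p1)
= (((\lnot p2 \lor p3) \land \lnot (\lnot p2 \land p3) \land \lnot p1) \lor p1) \land \lnot ((\lnot p2 \lor p3) \land \lnot (\lnot p2 \land p3) \land \lnot p1 \land p1)
= (((\lnot p2 \lor p3) \land (\lnot \lnot p2 \lor \lnot p3) \land \lnot p1) \lor p1) \land \lnot ((\lnot p2 \lor p3) \land \lnot (\lnot p2 \land p3) \land \lnot p1 \land p1)
= (((\lnot p2 \lor p3) \land (p2 \lor \lnot p3) \land \lnot p1) \lor p1) \land \lnot ((\lnot p2 \lor p3) \land \lnot (\lnot p2 \land p3) \land \lnot p1 \land p1)
= (((\lnot p2 \lor p3) \land (p2 \lor \lnot p3) \land \lnot p1) \lor p1) \land (\lnot (\lnot p2 \lor p3) \lor \lnot \lnot (\lnot p2 \land p3) \lor \lnot \lnot p1 \lor \lnot p1)
= (((\lnot p2 \lor p3) \land (p2 \lor \lnot p3) \land \lnot p1) \lor p1) \land ((\lnot \lnot p2 \land \lnot p3) \lor \lnot \lnot (\lnot p2 \land p3) \lor \lnot \lnot p1 \lor \lnot p1)
= (((\lnot p2 \lor p3) \land (p2 \lor \lnot p3) \land \lnot p1) \lor p1) \land ((p2 \land \lnot p3) \lor \lnot \lnot (\lnot p2 \land p3) \lor \lnot \lnot p1 \lor \lnot p1)
= (((\lnot p2 \lor p3) \land (p2 \lor \lnot p3) \land \lnot p1) \lor p1) \land ((p2 \land \lnot p3) \lor (\lnot p2 \land p3) \lor \lnot \lnot p1 \lor \lnot p1)
= (((\lnot p2 \lor p3) \land (p2 \lor \lnot p3) \land \lnot p1) \lor p1) \land ((p2 \land \lnot p3) \lor (\lnot p2 \land p3) \lor p1 \lor \lnot p1)
= (\lnot p2 \lor p3 \lor p1) \land (p2 \lor \lnot p3 \lor p1) \land (\lnot p1 \lor p1) \land (p2 \lor \lnot p2 \lor p1 \lor \lnot p1) \land (p2 \lor p3 \lor p1 \lor \lnot p1) \land (\lnot p3 \lor \lnot p2 \lor p1 \lor \lnot p1) \land (\lnot p3 \lor p3 \lor p1 \lor \lnot p1)
= (\lnot p2 \lor p3 \lor p1) \land (p2 \lor \lnot p3 \lor p1)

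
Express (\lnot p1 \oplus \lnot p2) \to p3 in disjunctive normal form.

(\lnot p1 \oplus \lnot p2) \to p3
≡ \lnot (\lnot p1 \oplus \lnot p2) \lor p3   [eliminate \to]
≡ \lnot ((\lnot p1 \land \lnot \lnot p2) \lor (\lnot \lnot p1 \land \lnot p2)) \lor p3   [expand \oplus]
≡ (\lnot (\lnot p1 \land \lnot \lnot p2) \land \lnot (\lnot \lnot p1 \land \lnot p2)) \lor p3   [De Morgan]
≡ ((\lnot \lnot p1 \lor \lnot \lnot \lnot p2) \land \lnot (\lnot \lnot p1 \land \lnot p2)) \lor p3   [De Morgan]
≡ ((p1 \lor \lnot \lnot \lnot p2) \land \lnot (\lnot \lnot p1 \land \lnot p2)) \lor p3   [double negation]
≡ ((p1 \lor \lnot p2) \land \lnot (\lnot \lnot p1 \land \lnot p2)) \lor p3   [double negation]
≡ ((p1 \lor \lnot p2) \land (\lnot \lnot \lnot p1 \lor \lnot \lnot p2)) \lor p3   [De Morgan]
≡ ((p1 \lor \lnot p2) \land (\lnot p1 \lor \lnot \lnot p2)) \lor p3   [double negation]
≡ ((p1 \lor \lnot p2) \land (\lnot p1 \lor p2)) \lor p3   [double negation]
≡ (p1 \land \lnot p1) \lor (p1 \land p2) \lor (\lnot p2 \land \lnot p1) \lor (\lnot p2 \land p2) \lor p3   [distribute \land over \lor]
≡ (p1 \land p2) \lor (\lnot p2 \land \lnot p1) \lor p3   [simplify]

(p1 \land p2) \lor (\lnot p2 \land \lnot p1) \lor p3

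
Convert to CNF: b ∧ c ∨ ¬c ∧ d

(b ∨ ¬c) ∧ (b ∨ d) ∧ (c ∨ d)

b ∧ c ∨ ¬c ∧ d
≡ (b ∨ ¬c) ∧ (b ∨ d) ∧ (c ∨ ¬c) ∧ (c ∨ d)   [distribute ∨ over ∧]
≡ (b ∨ ¬c) ∧ (b ∨ d) ∧ (c ∨ d)   [simplify]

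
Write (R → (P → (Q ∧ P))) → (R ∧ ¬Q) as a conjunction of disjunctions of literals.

(R → (P → (Q ∧ P))) → (R ∧ ¬Q)
≡ ¬(R → (P → (Q ∧ P))) ∨ (R ∧ ¬Q)   [eliminate →]
≡ ¬(¬R ∨ (P → (Q ∧ P))) ∨ (R ∧ ¬Q)   [eliminate →]
≡ ¬(¬R ∨ ¬P ∨ (Q ∧ P)) ∨ (R ∧ ¬Q)   [eliminate →]
≡ (¬¬R ∧ ¬¬P ∧ ¬(Q ∧ P)) ∨ (R ∧ ¬Q)   [De Morgan]
≡ (R ∧ ¬¬P ∧ ¬(Q ∧ P)) ∨ (R ∧ ¬Q)   [double negation]
≡ (R ∧ P ∧ ¬(Q ∧ P)) ∨ (R ∧ ¬Q)   [double negation]
≡ (R ∧ P ∧ (¬Q ∨ ¬P)) ∨ (R ∧ ¬Q)   [De Morgan]
≡ (R ∨ R) ∧ (R ∨ ¬Q) ∧ (P ∨ R) ∧ (P ∨ ¬Q) ∧ (¬Q ∨ ¬P ∨ R) ∧ (¬Q ∨ ¬P ∨ ¬Q)   [distribute ∨ over ∧]
≡ R ∧ (P ∨ ¬Q) ∧ (¬Q ∨ ¬P)   [simplify]

R ∧ (P ∨ ¬Q) ∧ (¬Q ∨ ¬P)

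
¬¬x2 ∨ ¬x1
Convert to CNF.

¬¬x2 ∨ ¬x1
≡ x2 ∨ ¬x1   (double negation)

x2 ∨ ¬x1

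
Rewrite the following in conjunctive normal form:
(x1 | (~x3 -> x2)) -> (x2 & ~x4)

(~x1 | x2) & (~x1 | ~x4) & (~x3 | x2) & (~x3 | ~x4) & (~x2 | ~x4)

(x1 | (~x3 -> x2)) -> (x2 & ~x4)
= ~(x1 | (~x3 -> x2)) | (x2 & ~x4)   [eliminate ->]
= ~(x1 | ~~x3 | x2) | (x2 & ~x4)   [eliminate ->]
= (~x1 & ~~~x3 & ~x2) | (x2 & ~x4)   [De Morgan]
= (~x1 & ~x3 & ~x2) | (x2 & ~x4)   [double negation]
= (~x1 | x2) & (~x1 | ~x4) & (~x3 | x2) & (~x3 | ~x4) & (~x2 | x2) & (~x2 | ~x4)   [distribute | over &]
= (~x1 | x2) & (~x1 | ~x4) & (~x3 | x2) & (~x3 | ~x4) & (~x2 | ~x4)   [simplify]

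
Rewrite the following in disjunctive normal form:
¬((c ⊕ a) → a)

¬((c ⊕ a) → a)
= ¬(¬(c ⊕ a) ∨ a)   [eliminate →]
= ¬(¬((c ∧ ¬a) ∨ (¬c ∧ a)) ∨ a)   [expand ⊕]
= ¬¬((c ∧ ¬a) ∨ (¬c ∧ a)) ∧ ¬a   [De Morgan]
= ((c ∧ ¬a) ∨ (¬c ∧ a)) ∧ ¬a   [double negation]
= (c ∧ ¬a ∧ ¬a) ∨ (¬c ∧ a ∧ ¬a)   [distribute ∧ over ∨]
= c ∧ ¬a   [simplify]

c ∧ ¬a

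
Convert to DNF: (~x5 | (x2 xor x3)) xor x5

~x5 | (x5 & ~x2 & ~x3) | (x5 & x3 & x2)

(~x5 | (x2 xor x3)) xor x5
⇔ ((~x5 | (x2 xor x3)) & ~x5) | (~(~x5 | (x2 xor x3)) & x5)   (expand xor)
⇔ ((~x5 | (x2 & ~x3) | (~x2 & x3)) & ~x5) | (~(~x5 | (x2 xor x3)) & x5)   (expand xor)
⇔ ((~x5 | (x2 & ~x3) | (~x2 & x3)) & ~x5) | (~(~x5 | (x2 & ~x3) | (~x2 & x3)) & x5)   (expand xor)
⇔ ((~x5 | (x2 & ~x3) | (~x2 & x3)) & ~x5) | (~~x5 & ~(x2 & ~x3) & ~(~x2 & x3) & x5)   (De Morgan)
⇔ ((~x5 | (x2 & ~x3) | (~x2 & x3)) & ~x5) | (x5 & ~(x2 & ~x3) & ~(~x2 & x3) & x5)   (double negation)
⇔ ((~x5 | (x2 & ~x3) | (~x2 & x3)) & ~x5) | (x5 & (~x2 | ~~x3) & ~(~x2 & x3) & x5)   (De Morgan)
⇔ ((~x5 | (x2 & ~x3) | (~x2 & x3)) & ~x5) | (x5 & (~x2 | x3) & ~(~x2 & x3) & x5)   (double negation)
⇔ ((~x5 | (x2 & ~x3) | (~x2 & x3)) & ~x5) | (x5 & (~x2 | x3) & (~~x2 | ~x3) & x5)   (De Morgan)
⇔ ((~x5 | (x2 & ~x3) | (~x2 & x3)) & ~x5) | (x5 & (~x2 | x3) & (x2 | ~x3) & x5)   (double negation)
⇔ (~x5 & ~x5) | (x2 & ~x3 & ~x5) | (~x2 & x3 & ~x5) | (x5 & ~x2 & x2 & x5) | (x5 & ~x2 & ~x3 & x5) | (x5 & x3 & x2 & x5) | (x5 & x3 & ~x3 & x5)   (distribute & over |)
⇔ ~x5 | (x5 & ~x2 & ~x3) | (x5 & x3 & x2)   (simplify)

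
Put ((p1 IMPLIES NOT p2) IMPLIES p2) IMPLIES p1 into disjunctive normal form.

((p1 IMPLIES NOT p2) IMPLIES p2) IMPLIES p1
≡ NOT ((p1 IMPLIES NOT p2) IMPLIES p2) OR p1   [eliminate IMPLIES]
≡ NOT (NOT (p1 IMPLIES NOT p2) OR p2) OR p1   [eliminate IMPLIES]
≡ NOT (NOT (NOT p1 OR NOT p2) OR p2) OR p1   [eliminate IMPLIES]
≡ (NOT NOT (NOT p1 OR NOT p2) AND NOT p2) OR p1   [De Morgan]
≡ ((NOT p1 OR NOT p2) AND NOT p2) OR p1   [double negation]
≡ (NOT p1 AND NOT p2) OR (NOT p2 AND NOT p2) OR p1   [distribute AND over OR]
≡ NOT p2 OR p1   [simplify]

NOT p2 OR p1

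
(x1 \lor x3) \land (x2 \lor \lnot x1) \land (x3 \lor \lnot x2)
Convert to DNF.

(x3 \land x2) \lor (x3 \land \lnot x1)

(x1 \lor x3) \land (x2 \lor \lnot x1) \land (x3 \lor \lnot x2)
= (x1 \land x2 \land x3) \lor (x1 \land x2 \land \lnot x2) \lor (x1 \land \lnot x1 \land x3) \lor (x1 \land \lnot x1 \land \lnot x2) \lor (x3 \land x2 \land x3) \lor (x3 \land x2 \land \lnot x2) \lor (x3 \land \lnot x1 \land x3) \lor (x3 \land \lnot x1 \land \lnot x2)   [distribute \land over \lor]
= (x3 \land x2) \lor (x3 \land \lnot x1)   [simplify]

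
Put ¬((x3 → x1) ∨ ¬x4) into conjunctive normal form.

¬((x3 → x1) ∨ ¬x4)
≡ ¬(¬x3 ∨ x1 ∨ ¬x4)   — eliminate →
≡ ¬¬x3 ∧ ¬x1 ∧ ¬¬x4   — De Morgan
≡ x3 ∧ ¬x1 ∧ ¬¬x4   — double negation
≡ x3 ∧ ¬x1 ∧ x4   — double negation

x3 ∧ ¬x1 ∧ x4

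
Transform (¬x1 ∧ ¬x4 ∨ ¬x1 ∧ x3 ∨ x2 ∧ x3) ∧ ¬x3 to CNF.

(¬x1 ∨ x2) ∧ (¬x1 ∨ x3) ∧ (¬x4 ∨ x3) ∧ ¬x3

(¬x1 ∧ ¬x4 ∨ ¬x1 ∧ x3 ∨ x2 ∧ x3) ∧ ¬x3
= (¬x1 ∨ ¬x1 ∨ x2) ∧ (¬x1 ∨ ¬x1 ∨ x3) ∧ (¬x1 ∨ x3 ∨ x2) ∧ (¬x1 ∨ x3 ∨ x3) ∧ (¬x4 ∨ ¬x1 ∨ x2) ∧ (¬x4 ∨ ¬x1 ∨ x3) ∧ (¬x4 ∨ x3 ∨ x2) ∧ (¬x4 ∨ x3 ∨ x3) ∧ ¬x3
= (¬x1 ∨ x2) ∧ (¬x1 ∨ x3) ∧ (¬x4 ∨ x3) ∧ ¬x3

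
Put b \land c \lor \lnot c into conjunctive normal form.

b \land c \lor \lnot c
≡ (b \lor \lnot c) \land (c \lor \lnot c)   [distribute \lor over \land]
≡ b \lor \lnot c   [simplify]

b \lor \lnot c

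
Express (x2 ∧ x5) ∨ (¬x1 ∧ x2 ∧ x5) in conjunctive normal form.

x2 ∧ x5

(x2 ∧ x5) ∨ (¬x1 ∧ x2 ∧ x5)
≡ (x2 ∨ ¬x1) ∧ (x2 ∨ x2) ∧ (x2 ∨ x5) ∧ (x5 ∨ ¬x1) ∧ (x5 ∨ x2) ∧ (x5 ∨ x5)   [distribute ∨ over ∧]
≡ x2 ∧ x5   [simplify]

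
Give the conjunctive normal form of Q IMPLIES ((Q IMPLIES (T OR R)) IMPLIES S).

Q IMPLIES ((Q IMPLIES (T OR R)) IMPLIES S)
≡ NOT Q OR ((Q IMPLIES (T OR R)) IMPLIES S)   [eliminate IMPLIES]
≡ NOT Q OR NOT (Q IMPLIES (T OR R)) OR S   [eliminate IMPLIES]
≡ NOT Q OR NOT (NOT Q OR T OR R) OR S   [eliminate IMPLIES]
≡ NOT Q OR (NOT NOT Q AND NOT T AND NOT R) OR S   [De Morgan]
≡ NOT Q OR (Q AND NOT T AND NOT R) OR S   [double negation]
≡ (NOT Q OR Q OR S) AND (NOT Q OR NOT T OR S) AND (NOT Q OR NOT R OR S)   [distribute OR over AND]
≡ (NOT Q OR NOT T OR S) AND (NOT Q OR NOT R OR S)   [simplify]

(NOT Q OR NOT T OR S) AND (NOT Q OR NOT R OR S)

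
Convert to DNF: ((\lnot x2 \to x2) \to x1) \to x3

(x2 \land \lnot x1) \lor x3

((\lnot x2 \to x2) \to x1) \to x3
≡ \lnot ((\lnot x2 \to x2) \to x1) \lor x3   (eliminate \to)
≡ \lnot (\lnot (\lnot x2 \to x2) \lor x1) \lor x3   (eliminate \to)
≡ \lnot (\lnot (\lnot \lnot x2 \lor x2) \lor x1) \lor x3   (eliminate \to)
≡ (\lnot \lnot (\lnot \lnot x2 \lor x2) \land \lnot x1) \lor x3   (De Morgan)
≡ ((\lnot \lnot x2 \lor x2) \land \lnot x1) \lor x3   (double negation)
≡ ((x2 \lor x2) \land \lnot x1) \lor x3   (double negation)
≡ (x2 \land \lnot x1) \lor (x2 \land \lnot x1) \lor x3   (distribute \land over \lor)
≡ (x2 \land \lnot x1) \lor x3   (simplify)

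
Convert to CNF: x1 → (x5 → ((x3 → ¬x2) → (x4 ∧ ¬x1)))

(¬x1 ∨ ¬x5 ∨ x3) ∧ (¬x1 ∨ ¬x5 ∨ x2)

x1 → (x5 → ((x3 → ¬x2) → (x4 ∧ ¬x1)))
≡ ¬x1 ∨ (x5 → ((x3 → ¬x2) → (x4 ∧ ¬x1)))   — eliminate →
≡ ¬x1 ∨ ¬x5 ∨ ((x3 → ¬x2) → (x4 ∧ ¬x1))   — eliminate →
≡ ¬x1 ∨ ¬x5 ∨ ¬(x3 → ¬x2) ∨ (x4 ∧ ¬x1)   — eliminate →
≡ ¬x1 ∨ ¬x5 ∨ ¬(¬x3 ∨ ¬x2) ∨ (x4 ∧ ¬x1)   — eliminate →
≡ ¬x1 ∨ ¬x5 ∨ (¬¬x3 ∧ ¬¬x2) ∨ (x4 ∧ ¬x1)   — De Morgan
≡ ¬x1 ∨ ¬x5 ∨ (x3 ∧ ¬¬x2) ∨ (x4 ∧ ¬x1)   — double negation
≡ ¬x1 ∨ ¬x5 ∨ (x3 ∧ x2) ∨ (x4 ∧ ¬x1)   — double negation
≡ (¬x1 ∨ ¬x5 ∨ x3 ∨ x4) ∧ (¬x1 ∨ ¬x5 ∨ x3 ∨ ¬x1) ∧ (¬x1 ∨ ¬x5 ∨ x2 ∨ x4) ∧ (¬x1 ∨ ¬x5 ∨ x2 ∨ ¬x1)   — distribute ∨ over ∧
≡ (¬x1 ∨ ¬x5 ∨ x3) ∧ (¬x1 ∨ ¬x5 ∨ x2)   — simplify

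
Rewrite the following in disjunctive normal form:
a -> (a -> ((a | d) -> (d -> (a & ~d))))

~a | ~d

a -> (a -> ((a | d) -> (d -> (a & ~d))))
≡ ~a | (a -> ((a | d) -> (d -> (a & ~d))))   — eliminate ->
≡ ~a | ~a | ((a | d) -> (d -> (a & ~d)))   — eliminate ->
≡ ~a | ~a | ~(a | d) | (d -> (a & ~d))   — eliminate ->
≡ ~a | ~a | ~(a | d) | ~d | (a & ~d)   — eliminate ->
≡ ~a | ~a | (~a & ~d) | ~d | (a & ~d)   — De Morgan
≡ ~a | ~d   — simplify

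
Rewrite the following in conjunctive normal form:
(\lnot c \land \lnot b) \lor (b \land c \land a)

(\lnot c \land \lnot b) \lor (b \land c \land a)
≡ (\lnot c \lor b) \land (\lnot c \lor c) \land (\lnot c \lor a) \land (\lnot b \lor b) \land (\lnot b \lor c) \land (\lnot b \lor a)
≡ (\lnot c \lor b) \land (\lnot c \lor a) \land (\lnot b \lor c) \land (\lnot b \lor a)

(\lnot c \lor b) \land (\lnot c \lor a) \land (\lnot b \lor c) \land (\lnot b \lor a)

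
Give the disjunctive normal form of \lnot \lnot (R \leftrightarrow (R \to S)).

\lnot \lnot (R \leftrightarrow (R \to S))
= \lnot \lnot ((R \to (R \to S)) \land ((R \to S) \to R))   (eliminate \leftrightarrow)
= \lnot \lnot ((\lnot R \lor (R \to S)) \land ((R \to S) \to R))   (eliminate \to)
= \lnot \lnot ((\lnot R \lor \lnot R \lor S) \land ((R \to S) \to R))   (eliminate \to)
= \lnot \lnot ((\lnot R \lor \lnot R \lor S) \land (\lnot (R \to S) \lor R))   (eliminate \to)
= \lnot \lnot ((\lnot R \lor \lnot R \lor S) \land (\lnot (\lnot R \lor S) \lor R))   (eliminate \to)
= (\lnot R \lor \lnot R \lor S) \land (\lnot (\lnot R \lor S) \lor R)   (double negation)
= (\lnot R \lor \lnot R \lor S) \land ((\lnot \lnot R \land \lnot S) \lor R)   (De Morgan)
= (\lnot R \lor \lnot R \lor S) \land ((R \land \lnot S) \lor R)   (double negation)
= (\lnot R \land R \land \lnot S) \lor (\lnot R \land R) \lor (\lnot R \land R \land \lnot S) \lor (\lnot R \land R) \lor (S \land R \land \lnot S) \lor (S \land R)   (distribute \land over \lor)
= S \land R   (simplify)

S \land R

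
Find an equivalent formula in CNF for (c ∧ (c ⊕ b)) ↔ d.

(¬c ∨ b ∨ d) ∧ (¬d ∨ c) ∧ (¬d ∨ ¬c ∨ ¬b)

(c ∧ (c ⊕ b)) ↔ d
= ((c ∧ (c ⊕ b)) → d) ∧ (d → (c ∧ (c ⊕ b)))
= (¬(c ∧ (c ⊕ b)) ∨ d) ∧ (d → (c ∧ (c ⊕ b)))
= (¬(c ∧ (c ∨ b) ∧ ¬(c ∧ b)) ∨ d) ∧ (d → (c ∧ (c ⊕ b)))
= (¬(c ∧ (c ∨ b) ∧ ¬(c ∧ b)) ∨ d) ∧ (¬d ∨ (c ∧ (c ⊕ b)))
= (¬(c ∧ (c ∨ b) ∧ ¬(c ∧ b)) ∨ d) ∧ (¬d ∨ (c ∧ (c ∨ b) ∧ ¬(c ∧ b)))
= (¬c ∨ ¬(c ∨ b) ∨ ¬¬(c ∧ b) ∨ d) ∧ (¬d ∨ (c ∧ (c ∨ b) ∧ ¬(c ∧ b)))
= (¬c ∨ (¬c ∧ ¬b) ∨ ¬¬(c ∧ b) ∨ d) ∧ (¬d ∨ (c ∧ (c ∨ b) ∧ ¬(c ∧ b)))
= (¬c ∨ (¬c ∧ ¬b) ∨ (c ∧ b) ∨ d) ∧ (¬d ∨ (c ∧ (c ∨ b) ∧ ¬(c ∧ b)))
= (¬c ∨ (¬c ∧ ¬b) ∨ (c ∧ b) ∨ d) ∧ (¬d ∨ (c ∧ (c ∨ b) ∧ (¬c ∨ ¬b)))
= (¬c ∨ ¬c ∨ c ∨ d) ∧ (¬c ∨ ¬c ∨ b ∨ d) ∧ (¬c ∨ ¬b ∨ c ∨ d) ∧ (¬c ∨ ¬b ∨ b ∨ d) ∧ (¬d ∨ c) ∧ (¬d ∨ c ∨ b) ∧ (¬d ∨ ¬c ∨ ¬b)
= (¬c ∨ b ∨ d) ∧ (¬d ∨ c) ∧ (¬d ∨ ¬c ∨ ¬b)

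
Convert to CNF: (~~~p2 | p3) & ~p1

(~p2 | p3) & ~p1

(~~~p2 | p3) & ~p1
⇔ (~p2 | p3) & ~p1   — double negation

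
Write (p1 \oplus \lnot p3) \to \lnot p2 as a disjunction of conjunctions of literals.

(\lnot p1 \land p3) \lor (\lnot p3 \land p1) \lor \lnot p2

(p1 \oplus \lnot p3) \to \lnot p2
≡ \lnot (p1 \oplus \lnot p3) \lor \lnot p2   [eliminate \to]
≡ \lnot ((p1 \land \lnot \lnot p3) \lor (\lnot p1 \land \lnot p3)) \lor \lnot p2   [expand \oplus]
≡ (\lnot (p1 \land \lnot \lnot p3) \land \lnot (\lnot p1 \land \lnot p3)) \lor \lnot p2   [De Morgan]
≡ ((\lnot p1 \lor \lnot \lnot \lnot p3) \land \lnot (\lnot p1 \land \lnot p3)) \lor \lnot p2   [De Morgan]
≡ ((\lnot p1 \lor \lnot p3) \land \lnot (\lnot p1 \land \lnot p3)) \lor \lnot p2   [double negation]
≡ ((\lnot p1 \lor \lnot p3) \land (\lnot \lnot p1 \lor \lnot \lnot p3)) \lor \lnot p2   [De Morgan]
≡ ((\lnot p1 \lor \lnot p3) \land (p1 \lor \lnot \lnot p3)) \lor \lnot p2   [double negation]
≡ ((\lnot p1 \lor \lnot p3) \land (p1 \lor p3)) \lor \lnot p2   [double negation]
≡ (\lnot p1 \land p1) \lor (\lnot p1 \land p3) \lor (\lnot p3 \land p1) \lor (\lnot p3 \land p3) \lor \lnot p2   [distribute \land over \lor]
≡ (\lnot p1 \land p3) \lor (\lnot p3 \land p1) \lor \lnot p2   [simplify]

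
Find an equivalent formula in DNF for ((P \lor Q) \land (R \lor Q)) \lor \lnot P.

(P \land R) \lor Q \lor \lnot P

((P \lor Q) \land (R \lor Q)) \lor \lnot P
= (P \land R) \lor (P \land Q) \lor (Q \land R) \lor (Q \land Q) \lor \lnot P   (distribute \land over \lor)
= (P \land R) \lor Q \lor \lnot P   (simplify)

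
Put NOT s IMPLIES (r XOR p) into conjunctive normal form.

(s OR r OR p) AND (s OR NOT r OR NOT p)

NOT s IMPLIES (r XOR p)
≡ NOT NOT s OR (r XOR p)   — eliminate IMPLIES
≡ NOT NOT s OR ((r OR p) AND NOT (r AND p))   — expand XOR
≡ s OR ((r OR p) AND NOT (r AND p))   — double negation
≡ s OR ((r OR p) AND (NOT r OR NOT p))   — De Morgan
≡ (s OR r OR p) AND (s OR NOT r OR NOT p)   — distribute OR over AND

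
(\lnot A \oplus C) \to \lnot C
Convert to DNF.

(\lnot A \oplus C) \to \lnot C
≡ \lnot (\lnot A \oplus C) \lor \lnot C   (eliminate \to)
≡ \lnot ((\lnot A \land \lnot C) \lor (\lnot \lnot A \land C)) \lor \lnot C   (expand \oplus)
≡ (\lnot (\lnot A \land \lnot C) \land \lnot (\lnot \lnot A \land C)) \lor \lnot C   (De Morgan)
≡ ((\lnot \lnot A \lor \lnot \lnot C) \land \lnot (\lnot \lnot A \land C)) \lor \lnot C   (De Morgan)
≡ ((A \lor \lnot \lnot C) \land \lnot (\lnot \lnot A \land C)) \lor \lnot C   (double negation)
≡ ((A \lor C) \land \lnot (\lnot \lnot A \land C)) \lor \lnot C   (double negation)
≡ ((A \lor C) \land (\lnot \lnot \lnot A \lor \lnot C)) \lor \lnot C   (De Morgan)
≡ ((A \lor C) \land (\lnot A \lor \lnot C)) \lor \lnot C   (double negation)
≡ (A \land \lnot A) \lor (A \land \lnot C) \lor (C \land \lnot A) \lor (C \land \lnot C) \lor \lnot C   (distribute \land over \lor)
≡ (C \land \lnot A) \lor \lnot C   (simplify)

(C \land \lnot A) \lor \lnot C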